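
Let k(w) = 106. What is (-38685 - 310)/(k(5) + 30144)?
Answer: -709/550 ≈ -1.2891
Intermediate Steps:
(-38685 - 310)/(k(5) + 30144) = (-38685 - 310)/(106 + 30144) = -38995/30250 = -38995*1/30250 = -709/550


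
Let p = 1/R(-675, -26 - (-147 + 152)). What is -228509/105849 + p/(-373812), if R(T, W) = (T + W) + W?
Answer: -20984700781049/9720446882652 ≈ -2.1588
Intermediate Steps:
R(T, W) = T + 2*W
p = -1/737 (p = 1/(-675 + 2*(-26 - (-147 + 152))) = 1/(-675 + 2*(-26 - 1*5)) = 1/(-675 + 2*(-26 - 5)) = 1/(-675 + 2*(-31)) = 1/(-675 - 62) = 1/(-737) = -1/737 ≈ -0.0013569)
-228509/105849 + p/(-373812) = -228509/105849 - 1/737/(-373812) = -228509*1/105849 - 1/737*(-1/373812) = -228509/105849 + 1/275499444 = -20984700781049/9720446882652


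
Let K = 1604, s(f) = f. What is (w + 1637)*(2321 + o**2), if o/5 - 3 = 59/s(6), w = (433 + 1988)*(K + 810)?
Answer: 1354975733111/36 ≈ 3.7638e+10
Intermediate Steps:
w = 5844294 (w = (433 + 1988)*(1604 + 810) = 2421*2414 = 5844294)
o = 385/6 (o = 15 + 5*(59/6) = 15 + 295/6 = 385/6 ≈ 64.167)
(w + 1637)*(2321 + o**2) = (5844294 + 1637)*(2321 + (385/6)**2) = 5845931*(2321 + 148225/36) = 5845931*(231781/36) = 1354975733111/36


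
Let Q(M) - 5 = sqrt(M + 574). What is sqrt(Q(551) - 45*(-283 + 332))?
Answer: sqrt(-2200 + 15*sqrt(5)) ≈ 46.545*I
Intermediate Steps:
Q(M) = 5 + sqrt(574 + M) (Q(M) = 5 + sqrt(M + 574) = 5 + sqrt(574 + M))
sqrt(Q(551) - 45*(-283 + 332)) = sqrt((5 + sqrt(574 + 551)) - 45*(-283 + 332)) = sqrt((5 + sqrt(1125)) - 45*49) = sqrt((5 + 15*sqrt(5)) - 2205) = sqrt(-2200 + 15*sqrt(5))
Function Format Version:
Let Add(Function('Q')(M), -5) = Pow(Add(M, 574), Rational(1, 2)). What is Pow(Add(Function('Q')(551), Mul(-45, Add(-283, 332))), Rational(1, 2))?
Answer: Pow(Add(-2200, Mul(15, Pow(5, Rational(1, 2)))), Rational(1, 2)) ≈ Mul(46.545, I)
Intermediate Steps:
Function('Q')(M) = Add(5, Pow(Add(574, M), Rational(1, 2))) (Function('Q')(M) = Add(5, Pow(Add(M, 574), Rational(1, 2))) = Add(5, Pow(Add(574, M), Rational(1, 2))))
Pow(Add(Function('Q')(551), Mul(-45, Add(-283, 332))), Rational(1, 2)) = Pow(Add(Add(5, Pow(Add(574, 551), Rational(1, 2))), Mul(-45, Add(-283, 332))), Rational(1, 2)) = Pow(Add(Add(5, Pow(1125, Rational(1, 2))), Mul(-45, 49)), Rational(1, 2)) = Pow(Add(Add(5, Mul(15, Pow(5, Rational(1, 2)))), -2205), Rational(1, 2)) = Pow(Add(-2200, Mul(15, Pow(5, Rational(1, 2)))), Rational(1, 2))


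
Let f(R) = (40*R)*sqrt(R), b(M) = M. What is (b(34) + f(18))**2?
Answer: 9332356 + 146880*sqrt(2) ≈ 9.5401e+6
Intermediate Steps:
f(R) = 40*R**(3/2)
(b(34) + f(18))**2 = (34 + 40*18**(3/2))**2 = (34 + 40*(54*sqrt(2)))**2 = (34 + 2160*sqrt(2))**2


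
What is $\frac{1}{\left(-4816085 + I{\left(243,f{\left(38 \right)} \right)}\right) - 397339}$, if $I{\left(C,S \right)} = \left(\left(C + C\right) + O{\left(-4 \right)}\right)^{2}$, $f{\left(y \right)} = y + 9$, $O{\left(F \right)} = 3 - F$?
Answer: $- \frac{1}{4970375} \approx -2.0119 \cdot 10^{-7}$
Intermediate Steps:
$f{\left(y \right)} = 9 + y$
$I{\left(C,S \right)} = \left(7 + 2 C\right)^{2}$ ($I{\left(C,S \right)} = \left(\left(C + C\right) + \left(3 - -4\right)\right)^{2} = \left(2 C + \left(3 + 4\right)\right)^{2} = \left(2 C + 7\right)^{2} = \left(7 + 2 C\right)^{2}$)
$\frac{1}{\left(-4816085 + I{\left(243,f{\left(38 \right)} \right)}\right) - 397339} = \frac{1}{\left(-4816085 + \left(7 + 2 \cdot 243\right)^{2}\right) - 397339} = \frac{1}{\left(-4816085 + \left(7 + 486\right)^{2}\right) - 397339} = \frac{1}{\left(-4816085 + 493^{2}\right) - 397339} = \frac{1}{\left(-4816085 + 243049\right) - 397339} = \frac{1}{-4573036 - 397339} = \frac{1}{-4970375} = - \frac{1}{4970375}$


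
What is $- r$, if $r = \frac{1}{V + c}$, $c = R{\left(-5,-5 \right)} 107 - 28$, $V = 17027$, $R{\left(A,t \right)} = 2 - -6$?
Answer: $- \frac{1}{17855} \approx -5.6007 \cdot 10^{-5}$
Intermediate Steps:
$R{\left(A,t \right)} = 8$ ($R{\left(A,t \right)} = 2 + 6 = 8$)
$c = 828$ ($c = 8 \cdot 107 - 28 = 856 - 28 = 828$)
$r = \frac{1}{17855}$ ($r = \frac{1}{17027 + 828} = \frac{1}{17855} \approx 5.6007 \cdot 10^{-5}$)
$- r = \left(-1\right) \frac{1}{17855} = - \frac{1}{17855}$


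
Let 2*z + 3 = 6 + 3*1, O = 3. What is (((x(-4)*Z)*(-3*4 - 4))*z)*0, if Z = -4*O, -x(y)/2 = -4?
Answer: 0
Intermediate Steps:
x(y) = 8 (x(y) = -2*(-4) = 8)
z = 3 (z = -3/2 + (6 + 3*1)/2 = -3/2 + (6 + 3)/2 = -3/2 + (1/2)*9 = -3/2 + 9/2 = 3)
Z = -12 (Z = -4*3 = -12)
(((x(-4)*Z)*(-3*4 - 4))*z)*0 = (((8*(-12))*(-3*4 - 4))*3)*0 = (-96*(-12 - 4)*3)*0 = (-96*(-16)*3)*0 = (1536*3)*0 = 4608*0 = 0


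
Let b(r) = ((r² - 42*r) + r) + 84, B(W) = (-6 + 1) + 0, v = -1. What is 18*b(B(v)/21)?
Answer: 82748/49 ≈ 1688.7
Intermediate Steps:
B(W) = -5 (B(W) = -5 + 0 = -5)
b(r) = 84 + r² - 41*r (b(r) = (r² - 41*r) + 84 = 84 + r² - 41*r)
18*b(B(v)/21) = 18*(84 + (-5/21)² - (-205)/21) = 18*(84 + (-5*1/21)² - (-205)/21) = 18*(84 + (-5/21)² - 41*(-5/21)) = 18*(84 + 25/441 + 205/21) = 18*(41374/441) = 82748/49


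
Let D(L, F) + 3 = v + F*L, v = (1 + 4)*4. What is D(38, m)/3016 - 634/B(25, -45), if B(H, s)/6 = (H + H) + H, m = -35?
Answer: -96269/52200 ≈ -1.8442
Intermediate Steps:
B(H, s) = 18*H (B(H, s) = 6*((H + H) + H) = 6*(2*H + H) = 6*(3*H) = 18*H)
v = 20 (v = 5*4 = 20)
D(L, F) = 17 + F*L (D(L, F) = -3 + (20 + F*L) = 17 + F*L)
D(38, m)/3016 - 634/B(25, -45) = (17 - 35*38)/3016 - 634/(18*25) = (17 - 1330)*(1/3016) - 634/450 = -1313*1/3016 - 634*1/450 = -101/232 - 317/225 = -96269/52200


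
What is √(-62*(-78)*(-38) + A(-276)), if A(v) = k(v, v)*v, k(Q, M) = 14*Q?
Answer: 2*√220674 ≈ 939.52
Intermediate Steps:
A(v) = 14*v² (A(v) = (14*v)*v = 14*v²)
√(-62*(-78)*(-38) + A(-276)) = √(-62*(-78)*(-38) + 14*(-276)²) = √(4836*(-38) + 14*76176) = √(-183768 + 1066464) = √882696 = 2*√220674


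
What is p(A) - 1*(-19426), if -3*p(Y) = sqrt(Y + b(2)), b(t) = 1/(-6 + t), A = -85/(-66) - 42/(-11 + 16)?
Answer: 19426 - I*sqrt(801735)/990 ≈ 19426.0 - 0.90444*I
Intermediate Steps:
A = -2347/330 (A = -85*(-1/66) - 42/5 = 85/66 - 42*1/5 = 85/66 - 42/5 = -2347/330 ≈ -7.1121)
p(Y) = -sqrt(-1/4 + Y)/3 (p(Y) = -sqrt(Y + 1/(-6 + 2))/3 = -sqrt(Y + 1/(-4))/3 = -sqrt(Y - 1/4)/3 = -sqrt(-1/4 + Y)/3)
p(A) - 1*(-19426) = -sqrt(-1 + 4*(-2347/330))/6 - 1*(-19426) = -sqrt(-1 - 4694/165)/6 + 19426 = -I*sqrt(801735)/990 + 19426 = 19426 - I*sqrt(801735)/990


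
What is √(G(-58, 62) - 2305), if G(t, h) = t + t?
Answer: 3*I*√269 ≈ 49.204*I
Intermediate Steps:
G(t, h) = 2*t
√(G(-58, 62) - 2305) = √(2*(-58) - 2305) = √(-116 - 2305) = √(-2421) = 3*I*√269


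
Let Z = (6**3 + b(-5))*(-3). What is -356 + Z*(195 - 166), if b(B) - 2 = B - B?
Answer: -19322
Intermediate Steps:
b(B) = 2 (b(B) = 2 + (B - B) = 2 + 0 = 2)
Z = -654 (Z = (6**3 + 2)*(-3) = (216 + 2)*(-3) = 218*(-3) = -654)
-356 + Z*(195 - 166) = -356 - 654*(195 - 166) = -356 - 654*29 = -356 - 18966 = -19322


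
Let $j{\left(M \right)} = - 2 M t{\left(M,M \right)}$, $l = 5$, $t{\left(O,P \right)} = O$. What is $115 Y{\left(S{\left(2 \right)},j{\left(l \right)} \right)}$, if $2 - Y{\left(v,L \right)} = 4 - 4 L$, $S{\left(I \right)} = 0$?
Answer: $-23230$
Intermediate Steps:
$j{\left(M \right)} = - 2 M^{2}$ ($j{\left(M \right)} = - 2 M M = - 2 M^{2}$)
$Y{\left(v,L \right)} = -2 + 4 L$ ($Y{\left(v,L \right)} = 2 - \left(4 - 4 L\right) = 2 + \left(-4 + 4 L\right) = -2 + 4 L$)
$115 Y{\left(S{\left(2 \right)},j{\left(l \right)} \right)} = 115 \left(-2 + 4 \left(- 2 \cdot 5^{2}\right)\right) = 115 \left(-2 + 4 \left(\left(-2\right) 25\right)\right) = 115 \left(-2 + 4 \left(-50\right)\right) = 115 \left(-2 - 200\right) = 115 \left(-202\right) = -23230$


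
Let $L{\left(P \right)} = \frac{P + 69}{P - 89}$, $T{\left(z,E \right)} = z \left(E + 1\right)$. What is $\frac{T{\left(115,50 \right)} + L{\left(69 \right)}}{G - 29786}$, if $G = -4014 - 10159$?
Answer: $- \frac{19527}{146530} \approx -0.13326$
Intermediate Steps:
$T{\left(z,E \right)} = z \left(1 + E\right)$
$G = -14173$
$L{\left(P \right)} = \frac{69 + P}{-89 + P}$
$\frac{T{\left(115,50 \right)} + L{\left(69 \right)}}{G - 29786} = \frac{115 \left(1 + 50\right) + \frac{69 + 69}{-89 + 69}}{-14173 - 29786} = \frac{115 \cdot 51 + \frac{1}{-20} \cdot 138}{-43959} = \left(5865 - \frac{69}{10}\right) \left(- \frac{1}{43959}\right) = \frac{58581}{10} \left(- \frac{1}{43959}\right) = - \frac{19527}{146530}$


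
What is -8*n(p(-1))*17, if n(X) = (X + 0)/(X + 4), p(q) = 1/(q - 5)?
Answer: 136/23 ≈ 5.9130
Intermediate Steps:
p(q) = 1/(-5 + q)
n(X) = X/(4 + X)
-8*n(p(-1))*17 = -8/((-5 - 1)*(4 + 1/(-5 - 1)))*17 = -8/((-6)*(4 + 1/(-6)))*17 = -(-4)/(3*(4 - ⅙))*17 = -(-4)/(3*23/6)*17 = -(-4)*6/(3*23)*17 = -8*(-1/23)*17 = (8/23)*17 = 136/23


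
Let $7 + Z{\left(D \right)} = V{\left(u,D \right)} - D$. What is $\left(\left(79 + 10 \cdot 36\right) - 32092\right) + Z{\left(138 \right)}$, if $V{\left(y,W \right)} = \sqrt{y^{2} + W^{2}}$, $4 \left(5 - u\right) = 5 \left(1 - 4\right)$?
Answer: $-31798 + \frac{\sqrt{305929}}{4} \approx -31660.0$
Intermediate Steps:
$u = \frac{35}{4}$ ($u = 5 - \frac{5 \left(1 - 4\right)}{4} = 5 - \frac{5 \left(-3\right)}{4} = 5 - - \frac{15}{4} = 5 + \frac{15}{4} = \frac{35}{4} \approx 8.75$)
$V{\left(y,W \right)} = \sqrt{W^{2} + y^{2}}$
$Z{\left(D \right)} = -7 + \sqrt{\frac{1225}{16} + D^{2}} - D$ ($Z{\left(D \right)} = -7 - \left(D - \sqrt{D^{2} + \left(\frac{35}{4}\right)^{2}}\right) = -7 - \left(D - \sqrt{D^{2} + \frac{1225}{16}}\right) = -7 - \left(D - \sqrt{\frac{1225}{16} + D^{2}}\right) = -7 + \sqrt{\frac{1225}{16} + D^{2}} - D$)
$\left(\left(79 + 10 \cdot 36\right) - 32092\right) + Z{\left(138 \right)} = \left(\left(79 + 10 \cdot 36\right) - 32092\right) - \left(145 - \frac{\sqrt{1225 + 16 \cdot 138^{2}}}{4}\right) = \left(\left(79 + 360\right) - 32092\right) - \left(145 - \frac{\sqrt{1225 + 16 \cdot 19044}}{4}\right) = \left(439 - 32092\right) - \left(145 - \frac{\sqrt{1225 + 304704}}{4}\right) = -31653 - \left(145 - \frac{\sqrt{305929}}{4}\right) = -31798 + \frac{\sqrt{305929}}{4}$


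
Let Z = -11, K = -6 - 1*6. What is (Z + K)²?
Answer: 529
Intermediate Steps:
K = -12 (K = -6 - 6 = -12)
(Z + K)² = (-11 - 12)² = (-23)² = 529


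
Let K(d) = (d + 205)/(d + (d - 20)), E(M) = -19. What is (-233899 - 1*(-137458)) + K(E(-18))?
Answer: -2796882/29 ≈ -96444.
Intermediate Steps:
K(d) = (205 + d)/(-20 + 2*d) (K(d) = (205 + d)/(d + (-20 + d)) = (205 + d)/(-20 + 2*d))
(-233899 - 1*(-137458)) + K(E(-18)) = (-233899 - 1*(-137458)) + (205 - 19)/(2*(-10 - 19)) = (-233899 + 137458) + (1/2)*186/(-29) = -96441 + (1/2)*(-1/29)*186 = -96441 - 93/29 = -2796882/29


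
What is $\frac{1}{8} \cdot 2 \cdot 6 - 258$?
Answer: $- \frac{513}{2} \approx -256.5$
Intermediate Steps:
$\frac{1}{8} \cdot 2 \cdot 6 - 258 = \frac{1}{4} \cdot 6 - 258 = \frac{3}{2} - 258 = - \frac{513}{2}$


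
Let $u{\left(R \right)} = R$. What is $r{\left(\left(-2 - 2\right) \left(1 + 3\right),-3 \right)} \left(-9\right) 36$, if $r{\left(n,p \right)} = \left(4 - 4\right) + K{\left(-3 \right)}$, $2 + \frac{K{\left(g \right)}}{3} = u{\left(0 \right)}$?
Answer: $1944$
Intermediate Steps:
$K{\left(g \right)} = -6$ ($K{\left(g \right)} = -6 + 3 \cdot 0 = -6 + 0 = -6$)
$r{\left(n,p \right)} = -6$ ($r{\left(n,p \right)} = \left(4 - 4\right) - 6 = 0 - 6 = -6$)
$r{\left(\left(-2 - 2\right) \left(1 + 3\right),-3 \right)} \left(-9\right) 36 = \left(-6\right) \left(-9\right) 36 = 54 \cdot 36 = 1944$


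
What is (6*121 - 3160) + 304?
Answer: -2130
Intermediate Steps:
(6*121 - 3160) + 304 = (726 - 3160) + 304 = -2434 + 304 = -2130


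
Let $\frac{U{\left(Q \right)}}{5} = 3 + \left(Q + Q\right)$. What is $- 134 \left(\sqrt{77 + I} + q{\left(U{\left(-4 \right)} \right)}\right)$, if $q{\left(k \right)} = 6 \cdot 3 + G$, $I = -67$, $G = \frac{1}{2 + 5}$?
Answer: $- \frac{17018}{7} - 134 \sqrt{10} \approx -2854.9$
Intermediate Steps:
$G = \frac{1}{7} \approx 0.14286$
$U{\left(Q \right)} = 15 + 10 Q$ ($U{\left(Q \right)} = 5 \left(3 + \left(Q + Q\right)\right) = 5 \left(3 + 2 Q\right) = 15 + 10 Q$)
$q{\left(k \right)} = \frac{127}{7}$ ($q{\left(k \right)} = 6 \cdot 3 + \frac{1}{7} = 18 + \frac{1}{7} = \frac{127}{7}$)
$- 134 \left(\sqrt{77 + I} + q{\left(U{\left(-4 \right)} \right)}\right) = - 134 \left(\sqrt{77 - 67} + \frac{127}{7}\right) = - 134 \left(\sqrt{10} + \frac{127}{7}\right) = - 134 \left(\frac{127}{7} + \sqrt{10}\right) = - \frac{17018}{7} - 134 \sqrt{10}$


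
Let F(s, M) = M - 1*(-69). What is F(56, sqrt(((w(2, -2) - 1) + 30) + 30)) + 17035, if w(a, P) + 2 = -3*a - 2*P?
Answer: 17104 + sqrt(55) ≈ 17111.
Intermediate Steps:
w(a, P) = -2 - 3*a - 2*P (w(a, P) = -2 + (-3*a - 2*P) = -2 - 3*a - 2*P)
F(s, M) = 69 + M (F(s, M) = M + 69 = 69 + M)
F(56, sqrt(((w(2, -2) - 1) + 30) + 30)) + 17035 = (69 + sqrt((((-2 - 3*2 - 2*(-2)) - 1) + 30) + 30)) + 17035 = (69 + sqrt((((-2 - 6 + 4) - 1) + 30) + 30)) + 17035 = (69 + sqrt(((-4 - 1) + 30) + 30)) + 17035 = (69 + sqrt((-5 + 30) + 30)) + 17035 = (69 + sqrt(25 + 30)) + 17035 = (69 + sqrt(55)) + 17035 = 17104 + sqrt(55)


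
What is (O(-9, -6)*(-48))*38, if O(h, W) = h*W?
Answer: -98496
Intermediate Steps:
O(h, W) = W*h
(O(-9, -6)*(-48))*38 = (-6*(-9)*(-48))*38 = (54*(-48))*38 = -2592*38 = -98496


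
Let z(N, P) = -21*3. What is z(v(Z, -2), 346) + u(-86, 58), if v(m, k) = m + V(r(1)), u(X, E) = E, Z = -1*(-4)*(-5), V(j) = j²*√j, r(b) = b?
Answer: -5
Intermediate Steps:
V(j) = j^(5/2)
Z = -20 (Z = 4*(-5) = -20)
v(m, k) = 1 + m (v(m, k) = m + 1^(5/2) = m + 1 = 1 + m)
z(N, P) = -63
z(v(Z, -2), 346) + u(-86, 58) = -63 + 58 = -5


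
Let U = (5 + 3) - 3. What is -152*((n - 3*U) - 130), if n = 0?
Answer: 22040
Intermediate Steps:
U = 5 (U = 8 - 3 = 5)
-152*((n - 3*U) - 130) = -152*((0 - 3*5) - 130) = -152*((0 - 15) - 130) = -152*(-15 - 130) = -152*(-145) = 22040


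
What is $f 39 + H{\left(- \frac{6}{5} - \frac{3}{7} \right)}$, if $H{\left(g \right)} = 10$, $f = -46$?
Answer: $-1784$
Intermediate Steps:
$f 39 + H{\left(- \frac{6}{5} - \frac{3}{7} \right)} = \left(-46\right) 39 + 10 = -1794 + 10 = -1784$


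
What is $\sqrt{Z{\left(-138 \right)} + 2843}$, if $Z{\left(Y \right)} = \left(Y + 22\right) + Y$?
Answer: $\sqrt{2589} \approx 50.882$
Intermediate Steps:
$Z{\left(Y \right)} = 22 + 2 Y$ ($Z{\left(Y \right)} = \left(22 + Y\right) + Y = 22 + 2 Y$)
$\sqrt{Z{\left(-138 \right)} + 2843} = \sqrt{\left(22 + 2 \left(-138\right)\right) + 2843} = \sqrt{\left(22 - 276\right) + 2843} = \sqrt{-254 + 2843} = \sqrt{2589}$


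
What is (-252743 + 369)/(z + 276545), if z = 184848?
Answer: -252374/461393 ≈ -0.54698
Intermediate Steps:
(-252743 + 369)/(z + 276545) = (-252743 + 369)/(184848 + 276545) = -252374/461393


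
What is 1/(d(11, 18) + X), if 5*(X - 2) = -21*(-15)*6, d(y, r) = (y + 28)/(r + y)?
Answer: 29/11059 ≈ 0.0026223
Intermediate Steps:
d(y, r) = (28 + y)/(r + y)
X = 380 (X = 2 + (-21*(-15)*6)/5 = 2 + (315*6)/5 = 2 + (⅕)*1890 = 2 + 378 = 380)
1/(d(11, 18) + X) = 1/((28 + 11)/(18 + 11) + 380) = 1/(39/29 + 380) = 1/(11059/29) = 29/11059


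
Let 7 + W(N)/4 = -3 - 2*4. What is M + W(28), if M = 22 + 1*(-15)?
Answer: -65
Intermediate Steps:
M = 7 (M = 22 - 15 = 7)
W(N) = -72 (W(N) = -28 + 4*(-3 - 2*4) = -28 + 4*(-3 - 8) = -28 + 4*(-11) = -28 - 44 = -72)
M + W(28) = 7 - 72 = -65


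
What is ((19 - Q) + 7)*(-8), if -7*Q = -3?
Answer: -1432/7 ≈ -204.57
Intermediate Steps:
Q = 3/7 (Q = -⅐*(-3) = 3/7 ≈ 0.42857)
((19 - Q) + 7)*(-8) = ((19 - 1*3/7) + 7)*(-8) = ((19 - 3/7) + 7)*(-8) = (130/7 + 7)*(-8) = (179/7)*(-8) = -1432/7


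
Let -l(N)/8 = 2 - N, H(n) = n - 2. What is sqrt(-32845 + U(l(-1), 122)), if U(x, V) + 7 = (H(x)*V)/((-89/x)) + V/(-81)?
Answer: I*sqrt(21627649166)/801 ≈ 183.6*I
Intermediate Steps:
H(n) = -2 + n
l(N) = -16 + 8*N (l(N) = -8*(2 - N) = -16 + 8*N)
U(x, V) = -7 - V/81 - V*x*(-2 + x)/89 (U(x, V) = -7 + (((-2 + x)*V)/((-89/x)) + V/(-81)) = -7 + ((V*(-2 + x))*(-x/89) + V*(-1/81)) = -7 + (-V*x*(-2 + x)/89 - V/81) = -7 + (-V/81 - V*x*(-2 + x)/89) = -7 - V/81 - V*x*(-2 + x)/89)
sqrt(-32845 + U(l(-1), 122)) = sqrt(-32845 + (-7 - 1/81*122 - 1/89*122*(-16 + 8*(-1))*(-2 + (-16 + 8*(-1))))) = sqrt(-32845 + (-7 - 122/81 - 1/89*122*(-16 - 8)*(-2 + (-16 - 8)))) = sqrt(-32845 + (-7 - 122/81 - 1/89*122*(-24)*(-2 - 24))) = sqrt(-32845 + (-7 - 122/81 - 1/89*122*(-24)*(-26))) = sqrt(-32845 + (-7 - 122/81 - 76128/89)) = sqrt(-32845 - 6227689/7209) = sqrt(-243007294/7209) = I*sqrt(21627649166)/801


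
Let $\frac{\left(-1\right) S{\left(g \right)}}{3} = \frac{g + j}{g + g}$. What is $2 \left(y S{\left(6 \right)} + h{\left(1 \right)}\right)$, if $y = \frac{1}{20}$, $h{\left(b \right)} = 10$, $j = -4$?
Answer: $\frac{399}{20} \approx 19.95$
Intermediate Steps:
$S{\left(g \right)} = - \frac{3 \left(-4 + g\right)}{2 g}$ ($S{\left(g \right)} = - 3 \frac{g - 4}{g + g} = - 3 \frac{-4 + g}{2 g} = - \frac{3 \left(-4 + g\right)}{2 g}$)
$y = \frac{1}{20} \approx 0.05$
$2 \left(y S{\left(6 \right)} + h{\left(1 \right)}\right) = 2 \left(\frac{- \frac{3}{2} + \frac{6}{6}}{20} + 10\right) = 2 \left(\frac{- \frac{3}{2} + 6 \cdot \frac{1}{6}}{20} + 10\right) = 2 \left(\frac{- \frac{3}{2} + 1}{20} + 10\right) = 2 \left(\frac{1}{20} \left(- \frac{1}{2}\right) + 10\right) = 2 \left(- \frac{1}{40} + 10\right) = 2 \cdot \frac{399}{40} = \frac{399}{20}$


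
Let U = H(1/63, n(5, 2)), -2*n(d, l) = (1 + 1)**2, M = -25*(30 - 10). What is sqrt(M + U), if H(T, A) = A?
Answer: I*sqrt(502) ≈ 22.405*I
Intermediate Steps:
M = -500 (M = -25*20 = -500)
n(d, l) = -2 (n(d, l) = -(1 + 1)**2/2 = -1/2*2**2 = -1/2*4 = -2)
U = -2
sqrt(M + U) = sqrt(-500 - 2) = sqrt(-502) = I*sqrt(502)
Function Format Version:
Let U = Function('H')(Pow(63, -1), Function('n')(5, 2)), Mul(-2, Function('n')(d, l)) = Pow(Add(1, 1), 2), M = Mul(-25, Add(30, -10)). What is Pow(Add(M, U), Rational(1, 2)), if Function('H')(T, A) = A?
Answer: Mul(I, Pow(502, Rational(1, 2))) ≈ Mul(22.405, I)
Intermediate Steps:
M = -500 (M = Mul(-25, 20) = -500)
Function('n')(d, l) = -2 (Function('n')(d, l) = Mul(Rational(-1, 2), Pow(Add(1, 1), 2)) = Mul(Rational(-1, 2), Pow(2, 2)) = Mul(Rational(-1, 2), 4) = -2)
U = -2
Pow(Add(M, U), Rational(1, 2)) = Pow(Add(-500, -2), Rational(1, 2)) = Pow(-502, Rational(1, 2)) = Mul(I, Pow(502, Rational(1, 2)))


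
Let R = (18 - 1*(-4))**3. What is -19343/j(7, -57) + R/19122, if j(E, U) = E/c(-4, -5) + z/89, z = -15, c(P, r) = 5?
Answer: -82294680683/5239428 ≈ -15707.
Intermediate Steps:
R = 10648 (R = (18 + 4)**3 = 22**3 = 10648)
j(E, U) = -15/89 + E/5 (j(E, U) = E/5 - 15/89 = -15/89 + E/5)
-19343/j(7, -57) + R/19122 = -19343/(-15/89 + (1/5)*7) + 10648/19122 = -19343/(-15/89 + 7/5) + 10648*(1/19122) = -19343/548/445 + 5324/9561 = -19343*445/548 + 5324/9561 = -8607635/548 + 5324/9561 = -82294680683/5239428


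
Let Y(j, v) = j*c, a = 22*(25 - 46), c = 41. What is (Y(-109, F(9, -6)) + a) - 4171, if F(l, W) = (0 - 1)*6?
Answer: -9102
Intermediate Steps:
a = -462 (a = 22*(-21) = -462)
F(l, W) = -6 (F(l, W) = -1*6 = -6)
Y(j, v) = 41*j (Y(j, v) = j*41 = 41*j)
(Y(-109, F(9, -6)) + a) - 4171 = (41*(-109) - 462) - 4171 = (-4469 - 462) - 4171 = -4931 - 4171 = -9102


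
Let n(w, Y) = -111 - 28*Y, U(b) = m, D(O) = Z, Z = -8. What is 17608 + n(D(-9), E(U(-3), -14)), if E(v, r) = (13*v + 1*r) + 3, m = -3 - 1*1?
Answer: 19261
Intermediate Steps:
D(O) = -8
m = -4 (m = -3 - 1 = -4)
U(b) = -4
E(v, r) = 3 + r + 13*v (E(v, r) = (13*v + r) + 3 = (r + 13*v) + 3 = 3 + r + 13*v)
17608 + n(D(-9), E(U(-3), -14)) = 17608 + (-111 - 28*(3 - 14 + 13*(-4))) = 17608 + (-111 - 28*(3 - 14 - 52)) = 17608 + (-111 - 28*(-63)) = 17608 + (-111 + 1764) = 17608 + 1653 = 19261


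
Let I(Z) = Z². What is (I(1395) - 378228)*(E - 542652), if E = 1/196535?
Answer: -167205723791695743/196535 ≈ -8.5077e+11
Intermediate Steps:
E = 1/196535 ≈ 5.0881e-6
(I(1395) - 378228)*(E - 542652) = (1395² - 378228)*(1/196535 - 542652) = (1946025 - 378228)*(-106650110819/196535) = 1567797*(-106650110819/196535) = -167205723791695743/196535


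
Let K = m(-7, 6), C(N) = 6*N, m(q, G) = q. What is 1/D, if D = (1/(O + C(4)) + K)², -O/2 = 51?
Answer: 6084/299209 ≈ 0.020334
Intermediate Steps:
O = -102 (O = -2*51 = -102)
K = -7
D = 299209/6084 (D = (1/(-102 + 6*4) - 7)² = (1/(-102 + 24) - 7)² = (1/(-78) - 7)² = (-1/78 - 7)² = (-547/78)² = 299209/6084 ≈ 49.180)
1/D = 1/(299209/6084) = 6084/299209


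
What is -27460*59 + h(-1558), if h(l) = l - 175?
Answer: -1621873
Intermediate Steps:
h(l) = -175 + l
-27460*59 + h(-1558) = -27460*59 + (-175 - 1558) = -1620140 - 1733 = -1621873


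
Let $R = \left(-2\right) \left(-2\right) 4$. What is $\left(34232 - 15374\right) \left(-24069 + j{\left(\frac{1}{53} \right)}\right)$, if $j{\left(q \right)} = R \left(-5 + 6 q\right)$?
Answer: $- \frac{24134487258}{53} \approx -4.5537 \cdot 10^{8}$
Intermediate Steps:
$R = 16$ ($R = 4 \cdot 4 = 16$)
$j{\left(q \right)} = -80 + 96 q$ ($j{\left(q \right)} = 16 \left(-5 + 6 q\right) = -80 + 96 q$)
$\left(34232 - 15374\right) \left(-24069 + j{\left(\frac{1}{53} \right)}\right) = \left(34232 - 15374\right) \left(-24069 - \left(80 - \frac{96}{53}\right)\right) = 18858 \left(-24069 + \left(-80 + 96 \cdot \frac{1}{53}\right)\right) = 18858 \left(-24069 + \left(-80 + \frac{96}{53}\right)\right) = 18858 \left(-24069 - \frac{4144}{53}\right) = 18858 \left(- \frac{1279801}{53}\right) = - \frac{24134487258}{53}$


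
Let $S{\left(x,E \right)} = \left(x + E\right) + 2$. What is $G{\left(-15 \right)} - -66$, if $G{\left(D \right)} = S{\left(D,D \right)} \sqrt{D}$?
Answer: $66 - 28 i \sqrt{15} \approx 66.0 - 108.44 i$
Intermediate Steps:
$S{\left(x,E \right)} = 2 + E + x$ ($S{\left(x,E \right)} = \left(E + x\right) + 2 = 2 + E + x$)
$G{\left(D \right)} = \sqrt{D} \left(2 + 2 D\right)$ ($G{\left(D \right)} = \left(2 + D + D\right) \sqrt{D} = \left(2 + 2 D\right) \sqrt{D} = \sqrt{D} \left(2 + 2 D\right)$)
$G{\left(-15 \right)} - -66 = 2 \sqrt{-15} \left(1 - 15\right) - -66 = 2 i \sqrt{15} \left(-14\right) + 66 = - 28 i \sqrt{15} + 66 = 66 - 28 i \sqrt{15}$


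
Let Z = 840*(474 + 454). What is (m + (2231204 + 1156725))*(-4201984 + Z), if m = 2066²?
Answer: -26203359786240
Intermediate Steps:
m = 4268356
Z = 779520 (Z = 840*928 = 779520)
(m + (2231204 + 1156725))*(-4201984 + Z) = (4268356 + (2231204 + 1156725))*(-4201984 + 779520) = (4268356 + 3387929)*(-3422464) = 7656285*(-3422464) = -26203359786240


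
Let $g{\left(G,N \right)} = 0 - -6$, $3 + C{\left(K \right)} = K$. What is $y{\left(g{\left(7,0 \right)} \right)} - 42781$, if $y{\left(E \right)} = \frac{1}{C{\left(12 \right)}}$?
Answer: $- \frac{385028}{9} \approx -42781.0$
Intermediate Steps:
$C{\left(K \right)} = -3 + K$
$g{\left(G,N \right)} = 6$ ($g{\left(G,N \right)} = 0 + 6 = 6$)
$y{\left(E \right)} = \frac{1}{9}$ ($y{\left(E \right)} = \frac{1}{-3 + 12} = \frac{1}{9}$)
$y{\left(g{\left(7,0 \right)} \right)} - 42781 = \frac{1}{9} - 42781 = - \frac{385028}{9}$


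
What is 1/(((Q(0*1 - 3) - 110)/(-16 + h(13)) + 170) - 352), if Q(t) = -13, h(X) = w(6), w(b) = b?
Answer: -10/1697 ≈ -0.0058928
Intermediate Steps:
h(X) = 6
1/(((Q(0*1 - 3) - 110)/(-16 + h(13)) + 170) - 352) = 1/(((-13 - 110)/(-16 + 6) + 170) - 352) = 1/((-123/(-10) + 170) - 352) = 1/((-123*(-1/10) + 170) - 352) = 1/((123/10 + 170) - 352) = 1/(1823/10 - 352) = 1/(-1697/10) = -10/1697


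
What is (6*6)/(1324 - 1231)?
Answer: 12/31 ≈ 0.38710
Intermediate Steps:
(6*6)/(1324 - 1231) = 36/93 = (1/93)*36 = 12/31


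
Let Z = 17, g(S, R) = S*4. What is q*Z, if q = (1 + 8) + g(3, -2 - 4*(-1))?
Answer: 357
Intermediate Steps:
g(S, R) = 4*S
q = 21 (q = (1 + 8) + 4*3 = 9 + 12 = 21)
q*Z = 21*17 = 357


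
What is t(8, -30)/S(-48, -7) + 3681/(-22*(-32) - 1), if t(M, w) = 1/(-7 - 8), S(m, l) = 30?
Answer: 1655747/316350 ≈ 5.2339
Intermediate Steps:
t(M, w) = -1/15 (t(M, w) = 1/(-15) = -1/15)
t(8, -30)/S(-48, -7) + 3681/(-22*(-32) - 1) = -1/15/30 + 3681/(-22*(-32) - 1) = -1/15*1/30 + 3681/(704 - 1) = -1/450 + 3681/703 = 1655747/316350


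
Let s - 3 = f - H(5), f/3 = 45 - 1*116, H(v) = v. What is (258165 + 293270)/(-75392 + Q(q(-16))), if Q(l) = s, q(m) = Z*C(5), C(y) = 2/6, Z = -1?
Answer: -551435/75607 ≈ -7.2934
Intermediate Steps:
C(y) = ⅓ (C(y) = 2*(⅙) = ⅓)
f = -213 (f = 3*(45 - 1*116) = 3*(45 - 116) = 3*(-71) = -213)
s = -215 (s = 3 + (-213 - 1*5) = 3 + (-213 - 5) = 3 - 218 = -215)
q(m) = -⅓ (q(m) = -1*⅓ = -⅓)
Q(l) = -215
(258165 + 293270)/(-75392 + Q(q(-16))) = (258165 + 293270)/(-75392 - 215) = 551435/(-75607) = 551435*(-1/75607) = -551435/75607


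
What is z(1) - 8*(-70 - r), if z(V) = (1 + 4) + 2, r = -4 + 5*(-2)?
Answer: 455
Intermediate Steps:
r = -14 (r = -4 - 10 = -14)
z(V) = 7 (z(V) = 5 + 2 = 7)
z(1) - 8*(-70 - r) = 7 - 8*(-70 - 1*(-14)) = 7 - 8*(-70 + 14) = 7 - 8*(-56) = 7 + 448 = 455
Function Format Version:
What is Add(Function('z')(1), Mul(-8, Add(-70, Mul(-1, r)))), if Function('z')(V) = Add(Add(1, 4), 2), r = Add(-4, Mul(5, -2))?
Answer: 455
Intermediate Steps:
r = -14 (r = Add(-4, -10) = -14)
Function('z')(V) = 7 (Function('z')(V) = Add(5, 2) = 7)
Add(Function('z')(1), Mul(-8, Add(-70, Mul(-1, r)))) = Add(7, Mul(-8, Add(-70, Mul(-1, -14)))) = Add(7, Mul(-8, Add(-70, 14))) = Add(7, Mul(-8, -56)) = Add(7, 448) = 455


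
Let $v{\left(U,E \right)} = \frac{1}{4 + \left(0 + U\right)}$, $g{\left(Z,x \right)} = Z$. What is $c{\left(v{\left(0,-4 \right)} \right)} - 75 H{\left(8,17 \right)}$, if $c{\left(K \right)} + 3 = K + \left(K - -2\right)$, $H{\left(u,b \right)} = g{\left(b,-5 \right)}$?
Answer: $- \frac{2551}{2} \approx -1275.5$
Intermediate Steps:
$H{\left(u,b \right)} = b$
$v{\left(U,E \right)} = \frac{1}{4 + U}$
$c{\left(K \right)} = -1 + 2 K$ ($c{\left(K \right)} = -3 + \left(K + \left(K - -2\right)\right) = -3 + \left(K + \left(K + 2\right)\right) = -3 + \left(K + \left(2 + K\right)\right) = -3 + \left(2 + 2 K\right) = -1 + 2 K$)
$c{\left(v{\left(0,-4 \right)} \right)} - 75 H{\left(8,17 \right)} = \left(-1 + \frac{2}{4 + 0}\right) - 1275 = \left(-1 + \frac{2}{4}\right) - 1275 = \left(-1 + 2 \cdot \frac{1}{4}\right) - 1275 = \left(-1 + \frac{1}{2}\right) - 1275 = - \frac{1}{2} - 1275 = - \frac{2551}{2}$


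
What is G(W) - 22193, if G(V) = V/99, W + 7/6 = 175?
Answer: -13181599/594 ≈ -22191.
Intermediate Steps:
W = 1043/6 (W = -7/6 + 175 = 1043/6 ≈ 173.83)
G(V) = V/99 (G(V) = V*(1/99) = V/99)
G(W) - 22193 = (1/99)*(1043/6) - 22193 = 1043/594 - 22193 = -13181599/594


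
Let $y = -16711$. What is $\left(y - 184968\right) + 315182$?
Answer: $113503$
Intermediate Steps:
$\left(y - 184968\right) + 315182 = \left(-16711 - 184968\right) + 315182 = -201679 + 315182 = 113503$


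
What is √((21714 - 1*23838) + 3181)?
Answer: √1057 ≈ 32.512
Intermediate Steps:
√((21714 - 1*23838) + 3181) = √((21714 - 23838) + 3181) = √(-2124 + 3181) = √1057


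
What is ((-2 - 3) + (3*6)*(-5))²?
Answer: 9025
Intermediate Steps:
((-2 - 3) + (3*6)*(-5))² = (-5 + 18*(-5))² = (-5 - 90)² = (-95)² = 9025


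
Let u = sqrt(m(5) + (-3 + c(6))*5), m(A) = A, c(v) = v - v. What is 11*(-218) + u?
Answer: -2398 + I*sqrt(10) ≈ -2398.0 + 3.1623*I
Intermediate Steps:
c(v) = 0
u = I*sqrt(10) (u = sqrt(5 + (-3 + 0)*5) = sqrt(5 - 3*5) = sqrt(5 - 15) = sqrt(-10) = I*sqrt(10) ≈ 3.1623*I)
11*(-218) + u = 11*(-218) + I*sqrt(10) = -2398 + I*sqrt(10)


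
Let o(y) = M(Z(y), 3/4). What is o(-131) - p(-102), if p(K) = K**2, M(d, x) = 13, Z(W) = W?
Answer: -10391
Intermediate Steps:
o(y) = 13
o(-131) - p(-102) = 13 - 1*(-102)**2 = 13 - 1*10404 = 13 - 10404 = -10391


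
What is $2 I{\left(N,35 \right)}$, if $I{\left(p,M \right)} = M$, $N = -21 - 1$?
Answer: $70$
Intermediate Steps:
$N = -22$ ($N = -21 - 1 = -22$)
$2 I{\left(N,35 \right)} = 2 \cdot 35 = 70$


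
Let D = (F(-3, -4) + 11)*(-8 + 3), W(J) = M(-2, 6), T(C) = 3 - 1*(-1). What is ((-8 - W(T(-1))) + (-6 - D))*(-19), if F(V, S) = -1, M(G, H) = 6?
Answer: -570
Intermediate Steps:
T(C) = 4 (T(C) = 3 + 1 = 4)
W(J) = 6
D = -50 (D = (-1 + 11)*(-8 + 3) = 10*(-5) = -50)
((-8 - W(T(-1))) + (-6 - D))*(-19) = ((-8 - 1*6) + (-6 - 1*(-50)))*(-19) = ((-8 - 6) + (-6 + 50))*(-19) = (-14 + 44)*(-19) = 30*(-19) = -570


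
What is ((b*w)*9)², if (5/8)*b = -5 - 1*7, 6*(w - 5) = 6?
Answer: 26873856/25 ≈ 1.0750e+6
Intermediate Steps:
w = 6 (w = 5 + (⅙)*6 = 5 + 1 = 6)
b = -96/5 (b = 8*(-5 - 1*7)/5 = 8*(-5 - 7)/5 = (8/5)*(-12) = -96/5 ≈ -19.200)
((b*w)*9)² = (-96/5*6*9)² = (-576/5*9)² = (-5184/5)² = 26873856/25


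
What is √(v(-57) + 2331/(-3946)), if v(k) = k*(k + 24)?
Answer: 3*√3253299430/3946 ≈ 43.364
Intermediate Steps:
v(k) = k*(24 + k)
√(v(-57) + 2331/(-3946)) = √(-57*(24 - 57) + 2331/(-3946)) = √(-57*(-33) + 2331*(-1/3946)) = √(1881 - 2331/3946) = √(7420095/3946) = 3*√3253299430/3946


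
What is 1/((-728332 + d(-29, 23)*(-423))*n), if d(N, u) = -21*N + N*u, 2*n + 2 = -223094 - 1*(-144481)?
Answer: 1/27664539885 ≈ 3.6147e-11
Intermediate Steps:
n = -78615/2 (n = -1 + (-223094 - 1*(-144481))/2 = -1 + (-223094 + 144481)/2 = -1 + (1/2)*(-78613) = -1 - 78613/2 = -78615/2 ≈ -39308.)
1/((-728332 + d(-29, 23)*(-423))*n) = 1/((-728332 - 29*(-21 + 23)*(-423))*(-78615/2)) = -2/78615/(-728332 - 29*2*(-423)) = -2/78615/(-728332 - 58*(-423)) = -2/78615/(-728332 + 24534) = -2/78615/(-703798) = -1/703798*(-2/78615) = 1/27664539885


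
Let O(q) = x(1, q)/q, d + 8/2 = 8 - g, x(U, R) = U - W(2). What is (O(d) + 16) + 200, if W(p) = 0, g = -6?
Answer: 2161/10 ≈ 216.10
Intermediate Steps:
x(U, R) = U (x(U, R) = U - 1*0 = U + 0 = U)
d = 10 (d = -4 + (8 - 1*(-6)) = -4 + (8 + 6) = -4 + 14 = 10)
O(q) = 1/q
(O(d) + 16) + 200 = (1/10 + 16) + 200 = (⅒ + 16) + 200 = 161/10 + 200 = 2161/10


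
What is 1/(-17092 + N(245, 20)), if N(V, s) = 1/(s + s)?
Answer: -40/683679 ≈ -5.8507e-5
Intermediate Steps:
N(V, s) = 1/(2*s)
1/(-17092 + N(245, 20)) = 1/(-17092 + (1/2)/20) = 1/(-17092 + (1/2)*(1/20)) = 1/(-17092 + 1/40) = 1/(-683679/40) = -40/683679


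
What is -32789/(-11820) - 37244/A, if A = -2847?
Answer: 177858121/11217180 ≈ 15.856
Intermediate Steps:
-32789/(-11820) - 37244/A = -32789/(-11820) - 37244/(-2847) = -32789*(-1/11820) - 37244*(-1/2847) = 32789/11820 + 37244/2847 = 177858121/11217180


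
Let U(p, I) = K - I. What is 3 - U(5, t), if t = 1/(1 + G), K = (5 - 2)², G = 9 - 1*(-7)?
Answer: -101/17 ≈ -5.9412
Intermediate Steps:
G = 16 (G = 9 + 7 = 16)
K = 9 (K = 3² = 9)
t = 1/17 (t = 1/(1 + 16) = 1/17 ≈ 0.058824)
U(p, I) = 9 - I
3 - U(5, t) = 3 - (9 - 1*1/17) = 3 - (9 - 1/17) = 3 - 1*152/17 = 3 - 152/17 = -101/17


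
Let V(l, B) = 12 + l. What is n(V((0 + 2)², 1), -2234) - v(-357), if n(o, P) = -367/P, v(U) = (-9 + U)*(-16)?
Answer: -13081937/2234 ≈ -5855.8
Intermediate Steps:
v(U) = 144 - 16*U
n(V((0 + 2)², 1), -2234) - v(-357) = -367/(-2234) - (144 - 16*(-357)) = -367*(-1/2234) - (144 + 5712) = 367/2234 - 1*5856 = 367/2234 - 5856 = -13081937/2234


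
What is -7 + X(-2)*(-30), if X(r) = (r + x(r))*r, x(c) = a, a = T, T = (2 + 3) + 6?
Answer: 533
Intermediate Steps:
T = 11 (T = 5 + 6 = 11)
a = 11
x(c) = 11
X(r) = r*(11 + r) (X(r) = (r + 11)*r = (11 + r)*r = r*(11 + r))
-7 + X(-2)*(-30) = -7 - 2*(11 - 2)*(-30) = -7 - 2*9*(-30) = -7 - 18*(-30) = -7 + 540 = 533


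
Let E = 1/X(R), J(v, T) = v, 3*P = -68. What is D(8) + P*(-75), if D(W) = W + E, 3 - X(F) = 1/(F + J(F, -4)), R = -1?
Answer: 11958/7 ≈ 1708.3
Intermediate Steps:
P = -68/3 (P = (⅓)*(-68) = -68/3 ≈ -22.667)
X(F) = 3 - 1/(2*F) (X(F) = 3 - 1/(F + F) = 3 - 1/(2*F))
E = 2/7 (E = 1/(3 - ½/(-1)) = 1/(3 - ½*(-1)) = 1/(3 + ½) = 1/(7/2) = 2/7 ≈ 0.28571)
D(W) = 2/7 + W (D(W) = W + 2/7 = 2/7 + W)
D(8) + P*(-75) = (2/7 + 8) - 68/3*(-75) = 58/7 + 1700 = 11958/7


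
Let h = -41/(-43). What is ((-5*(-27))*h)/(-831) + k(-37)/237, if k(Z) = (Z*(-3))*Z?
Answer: -16451914/940969 ≈ -17.484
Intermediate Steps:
h = 41/43 (h = -41*(-1/43) = 41/43 ≈ 0.95349)
k(Z) = -3*Z² (k(Z) = (-3*Z)*Z = -3*Z²)
((-5*(-27))*h)/(-831) + k(-37)/237 = (-5*(-27)*(41/43))/(-831) - 3*(-37)²/237 = (135*(41/43))*(-1/831) - 3*1369*(1/237) = (5535/43)*(-1/831) - 4107*1/237 = -1845/11911 - 1369/79 = -16451914/940969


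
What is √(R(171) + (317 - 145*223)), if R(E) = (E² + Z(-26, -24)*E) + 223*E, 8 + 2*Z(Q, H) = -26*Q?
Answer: √92470 ≈ 304.09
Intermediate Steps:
Z(Q, H) = -4 - 13*Q (Z(Q, H) = -4 + (-26*Q)/2 = -4 - 13*Q)
R(E) = E² + 557*E (R(E) = (E² + (-4 - 13*(-26))*E) + 223*E = (E² + (-4 + 338)*E) + 223*E = (E² + 334*E) + 223*E = E² + 557*E)
√(R(171) + (317 - 145*223)) = √(171*(557 + 171) + (317 - 145*223)) = √(171*728 + (317 - 32335)) = √(124488 - 32018) = √92470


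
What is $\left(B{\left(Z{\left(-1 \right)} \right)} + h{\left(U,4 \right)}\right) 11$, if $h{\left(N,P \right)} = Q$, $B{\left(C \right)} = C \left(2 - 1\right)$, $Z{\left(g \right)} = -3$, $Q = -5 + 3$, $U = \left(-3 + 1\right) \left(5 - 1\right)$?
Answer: $-55$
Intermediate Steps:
$U = -8$ ($U = \left(-2\right) 4 = -8$)
$Q = -2$
$B{\left(C \right)} = C$ ($B{\left(C \right)} = C 1 = C$)
$h{\left(N,P \right)} = -2$
$\left(B{\left(Z{\left(-1 \right)} \right)} + h{\left(U,4 \right)}\right) 11 = \left(-3 - 2\right) 11 = \left(-5\right) 11 = -55$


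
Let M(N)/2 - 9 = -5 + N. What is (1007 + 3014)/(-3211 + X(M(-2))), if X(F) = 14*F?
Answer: -4021/3155 ≈ -1.2745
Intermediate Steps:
M(N) = 8 + 2*N (M(N) = 18 + 2*(-5 + N) = 18 + (-10 + 2*N) = 8 + 2*N)
(1007 + 3014)/(-3211 + X(M(-2))) = (1007 + 3014)/(-3211 + 14*(8 + 2*(-2))) = 4021/(-3211 + 14*(8 - 4)) = 4021/(-3211 + 14*4) = 4021/(-3211 + 56) = 4021/(-3155) = 4021*(-1/3155) = -4021/3155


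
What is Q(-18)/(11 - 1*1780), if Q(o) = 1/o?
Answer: 1/31842 ≈ 3.1405e-5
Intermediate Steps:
Q(-18)/(11 - 1*1780) = 1/((-18)*(11 - 1*1780)) = -1/(18*(11 - 1780)) = -1/18/(-1769) = -1/18*(-1/1769) = 1/31842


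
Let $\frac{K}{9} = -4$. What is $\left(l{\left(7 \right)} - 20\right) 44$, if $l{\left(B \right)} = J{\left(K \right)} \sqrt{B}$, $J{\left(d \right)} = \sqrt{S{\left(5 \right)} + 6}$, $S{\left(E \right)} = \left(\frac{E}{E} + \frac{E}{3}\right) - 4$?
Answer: $-880 + \frac{308 \sqrt{6}}{3} \approx -628.52$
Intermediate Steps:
$K = -36$ ($K = 9 \left(-4\right) = -36$)
$S{\left(E \right)} = -3 + \frac{E}{3}$ ($S{\left(E \right)} = \left(1 + E \frac{1}{3}\right) - 4 = \left(1 + \frac{E}{3}\right) - 4 = -3 + \frac{E}{3}$)
$J{\left(d \right)} = \frac{\sqrt{42}}{3}$ ($J{\left(d \right)} = \sqrt{\left(-3 + \frac{1}{3} \cdot 5\right) + 6} = \sqrt{\left(-3 + \frac{5}{3}\right) + 6} = \sqrt{- \frac{4}{3} + 6} = \sqrt{\frac{14}{3}} = \frac{\sqrt{42}}{3}$)
$l{\left(B \right)} = \frac{\sqrt{42} \sqrt{B}}{3}$ ($l{\left(B \right)} = \frac{\sqrt{42}}{3} \sqrt{B} = \frac{\sqrt{42} \sqrt{B}}{3}$)
$\left(l{\left(7 \right)} - 20\right) 44 = \left(\frac{\sqrt{42} \sqrt{7}}{3} - 20\right) 44 = \left(\frac{7 \sqrt{6}}{3} - 20\right) 44 = \left(-20 + \frac{7 \sqrt{6}}{3}\right) 44 = -880 + \frac{308 \sqrt{6}}{3}$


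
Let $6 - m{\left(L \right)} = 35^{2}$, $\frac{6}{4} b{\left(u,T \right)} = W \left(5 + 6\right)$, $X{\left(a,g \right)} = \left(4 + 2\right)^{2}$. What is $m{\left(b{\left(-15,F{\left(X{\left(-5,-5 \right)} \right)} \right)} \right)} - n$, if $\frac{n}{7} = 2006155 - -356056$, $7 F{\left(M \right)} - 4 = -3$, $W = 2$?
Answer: $-16536696$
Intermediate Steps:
$X{\left(a,g \right)} = 36$ ($X{\left(a,g \right)} = 6^{2} = 36$)
$F{\left(M \right)} = \frac{1}{7}$ ($F{\left(M \right)} = \frac{4}{7} + \frac{1}{7} \left(-3\right) = \frac{4}{7} - \frac{3}{7} = \frac{1}{7}$)
$b{\left(u,T \right)} = \frac{44}{3}$ ($b{\left(u,T \right)} = \frac{2 \cdot 2 \left(5 + 6\right)}{3} = \frac{2 \cdot 2 \cdot 11}{3} = \frac{2}{3} \cdot 22 = \frac{44}{3}$)
$n = 16535477$ ($n = 7 \left(2006155 - -356056\right) = 7 \left(2006155 + 356056\right) = 7 \cdot 2362211 = 16535477$)
$m{\left(L \right)} = -1219$ ($m{\left(L \right)} = 6 - 35^{2} = 6 - 1225 = -1219$)
$m{\left(b{\left(-15,F{\left(X{\left(-5,-5 \right)} \right)} \right)} \right)} - n = -1219 - 16535477 = -16536696$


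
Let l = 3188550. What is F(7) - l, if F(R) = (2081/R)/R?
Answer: -156236869/49 ≈ -3.1885e+6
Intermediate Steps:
F(R) = 2081/R²
F(7) - l = 2081/7² - 1*3188550 = 2081*(1/49) - 3188550 = 2081/49 - 3188550 = -156236869/49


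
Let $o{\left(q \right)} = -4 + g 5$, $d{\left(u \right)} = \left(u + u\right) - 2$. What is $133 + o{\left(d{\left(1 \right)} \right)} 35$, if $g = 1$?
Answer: $168$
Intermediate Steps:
$d{\left(u \right)} = -2 + 2 u$ ($d{\left(u \right)} = 2 u - 2 = -2 + 2 u$)
$o{\left(q \right)} = 1$ ($o{\left(q \right)} = -4 + 1 \cdot 5 = -4 + 5 = 1$)
$133 + o{\left(d{\left(1 \right)} \right)} 35 = 133 + 1 \cdot 35 = 133 + 35 = 168$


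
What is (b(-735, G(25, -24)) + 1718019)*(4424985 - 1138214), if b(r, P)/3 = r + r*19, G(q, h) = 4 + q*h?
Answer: 5501788425549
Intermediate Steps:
G(q, h) = 4 + h*q
b(r, P) = 60*r (b(r, P) = 3*(r + r*19) = 3*(r + 19*r) = 3*(20*r) = 60*r)
(b(-735, G(25, -24)) + 1718019)*(4424985 - 1138214) = (60*(-735) + 1718019)*(4424985 - 1138214) = (-44100 + 1718019)*3286771 = 1673919*3286771 = 5501788425549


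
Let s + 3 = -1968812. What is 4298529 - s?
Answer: 6267344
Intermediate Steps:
s = -1968815 (s = -3 - 1968812 = -1968815)
4298529 - s = 4298529 - 1*(-1968815) = 4298529 + 1968815 = 6267344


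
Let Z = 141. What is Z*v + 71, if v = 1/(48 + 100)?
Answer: 10649/148 ≈ 71.953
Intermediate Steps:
v = 1/148 ≈ 0.0067568
Z*v + 71 = 141*(1/148) + 71 = 141/148 + 71 = 10649/148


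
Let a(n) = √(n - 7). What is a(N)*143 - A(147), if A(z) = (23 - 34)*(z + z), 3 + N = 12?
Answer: 3234 + 143*√2 ≈ 3436.2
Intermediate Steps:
N = 9 (N = -3 + 12 = 9)
A(z) = -22*z
a(n) = √(-7 + n)
a(N)*143 - A(147) = √(-7 + 9)*143 - (-22)*147 = √2*143 - 1*(-3234) = 143*√2 + 3234 = 3234 + 143*√2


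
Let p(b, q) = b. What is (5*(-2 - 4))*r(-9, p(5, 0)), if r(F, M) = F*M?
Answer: 1350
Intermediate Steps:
(5*(-2 - 4))*r(-9, p(5, 0)) = (5*(-2 - 4))*(-9*5) = (5*(-6))*(-45) = -30*(-45) = 1350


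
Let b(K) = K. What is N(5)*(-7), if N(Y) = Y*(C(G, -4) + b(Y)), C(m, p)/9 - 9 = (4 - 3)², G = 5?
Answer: -3325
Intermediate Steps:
C(m, p) = 90 (C(m, p) = 81 + 9*(4 - 3)² = 81 + 9*1² = 81 + 9*1 = 81 + 9 = 90)
N(Y) = Y*(90 + Y)
N(5)*(-7) = (5*(90 + 5))*(-7) = (5*95)*(-7) = 475*(-7) = -3325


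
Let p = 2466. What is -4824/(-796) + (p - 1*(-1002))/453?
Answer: 412150/30049 ≈ 13.716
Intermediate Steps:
-4824/(-796) + (p - 1*(-1002))/453 = -4824/(-796) + (2466 - 1*(-1002))/453 = -4824*(-1/796) + (2466 + 1002)*(1/453) = 1206/199 + 3468*(1/453) = 1206/199 + 1156/151 = 412150/30049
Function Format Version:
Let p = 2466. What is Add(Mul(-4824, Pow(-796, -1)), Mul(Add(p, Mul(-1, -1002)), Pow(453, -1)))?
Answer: Rational(412150, 30049) ≈ 13.716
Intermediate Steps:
Add(Mul(-4824, Pow(-796, -1)), Mul(Add(p, Mul(-1, -1002)), Pow(453, -1))) = Add(Mul(-4824, Pow(-796, -1)), Mul(Add(2466, Mul(-1, -1002)), Pow(453, -1))) = Add(Mul(-4824, Rational(-1, 796)), Mul(Add(2466, 1002), Rational(1, 453))) = Add(Rational(1206, 199), Mul(3468, Rational(1, 453))) = Add(Rational(1206, 199), Rational(1156, 151)) = Rational(412150, 30049)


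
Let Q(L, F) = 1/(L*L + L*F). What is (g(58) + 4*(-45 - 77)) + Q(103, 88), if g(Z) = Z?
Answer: -8459389/19673 ≈ -430.00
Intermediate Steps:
Q(L, F) = 1/(L**2 + F*L)
(g(58) + 4*(-45 - 77)) + Q(103, 88) = (58 + 4*(-45 - 77)) + 1/(103*(88 + 103)) = (58 + 4*(-122)) + (1/103)/191 = (58 - 488) + (1/103)*(1/191) = -430 + 1/19673 = -8459389/19673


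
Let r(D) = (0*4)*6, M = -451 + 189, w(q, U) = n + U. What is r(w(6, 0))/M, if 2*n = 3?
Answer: 0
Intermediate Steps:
n = 3/2 (n = (½)*3 = 3/2 ≈ 1.5000)
w(q, U) = 3/2 + U
M = -262
r(D) = 0 (r(D) = 0*6 = 0)
r(w(6, 0))/M = 0/(-262) = 0*(-1/262) = 0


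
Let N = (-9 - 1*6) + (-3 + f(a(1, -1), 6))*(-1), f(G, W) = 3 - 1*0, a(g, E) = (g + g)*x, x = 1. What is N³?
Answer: -3375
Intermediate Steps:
a(g, E) = 2*g (a(g, E) = (g + g)*1 = (2*g)*1 = 2*g)
f(G, W) = 3 (f(G, W) = 3 + 0 = 3)
N = -15 (N = (-9 - 1*6) + (-3 + 3)*(-1) = (-9 - 6) + 0*(-1) = -15 + 0 = -15)
N³ = (-15)³ = -3375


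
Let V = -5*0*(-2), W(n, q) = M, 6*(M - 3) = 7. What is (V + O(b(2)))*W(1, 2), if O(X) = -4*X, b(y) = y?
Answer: -100/3 ≈ -33.333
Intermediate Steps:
M = 25/6 (M = 3 + (⅙)*7 = 3 + 7/6 = 25/6 ≈ 4.1667)
W(n, q) = 25/6
V = 0 (V = 0*(-2) = 0)
(V + O(b(2)))*W(1, 2) = (0 - 4*2)*(25/6) = (0 - 8)*(25/6) = -8*25/6 = -100/3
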